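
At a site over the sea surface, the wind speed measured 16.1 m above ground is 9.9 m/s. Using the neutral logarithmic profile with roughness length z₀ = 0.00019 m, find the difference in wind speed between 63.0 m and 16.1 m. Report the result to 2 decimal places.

1.19 m/s

Log law: V₂ = V₁ · ln(z₂/z₀)/ln(z₁/z₀) = 9.9 × 12.7116/11.3473 = 11.0903 m/s
ΔV = 11.0903 − 9.9 = 1.1903 m/s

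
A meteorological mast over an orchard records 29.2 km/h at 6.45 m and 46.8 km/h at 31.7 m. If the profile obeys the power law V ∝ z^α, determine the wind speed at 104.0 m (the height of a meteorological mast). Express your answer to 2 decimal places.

First find α: α = ln(V₂/V₁)/ln(z₂/z₁) = ln(46.8/29.2)/ln(31.7/6.45) = 0.47171/1.59224 = 0.2963
Extrapolate from 31.7 m to 104.0 m: V₃ = 46.8 × (104.0/31.7)^0.2963 = 46.8 × 1.4219 = 66.5438 km/h

66.54 km/h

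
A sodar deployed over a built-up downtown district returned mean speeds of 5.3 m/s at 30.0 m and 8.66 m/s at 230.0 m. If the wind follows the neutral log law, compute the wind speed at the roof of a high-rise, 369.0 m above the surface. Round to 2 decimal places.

Log law: V ∝ ln(z/z₀). From the pair, with r = V₁/V₂ = 0.61201,
ln z₀ = (ln z₁ − r·ln z₂)/(1 − r) = (3.4012 − 0.61201×5.4381)/0.38799 = 0.1883 → z₀ = 1.207 m
V₃ = V₁ · ln(z₃/z₀)/ln(z₁/z₀) = 5.3 × 5.7225/3.2129 = 9.4398 m/s

9.44 m/s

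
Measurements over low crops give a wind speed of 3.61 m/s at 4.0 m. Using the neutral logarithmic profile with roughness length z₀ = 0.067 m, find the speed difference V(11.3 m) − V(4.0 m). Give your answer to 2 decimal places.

Log law: V₂ = V₁ · ln(z₂/z₀)/ln(z₁/z₀) = 3.61 × 5.1279/4.0894 = 4.5268 m/s
ΔV = 4.5268 − 3.61 = 0.9168 m/s

0.92 m/s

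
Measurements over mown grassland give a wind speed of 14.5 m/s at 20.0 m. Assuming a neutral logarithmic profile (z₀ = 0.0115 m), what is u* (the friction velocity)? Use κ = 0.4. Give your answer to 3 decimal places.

u* ≈ 0.777 m/s

Log law: V(z) = (u*/κ) · ln(z/z₀) ⇒ u* = κ · V / ln(z/z₀)
u* = 0.4 × 14.5 / ln(20.0/0.0115) = 0.4 × 14.5 / 7.4611
   = 5.8000 / 7.4611 = 0.7774 m/s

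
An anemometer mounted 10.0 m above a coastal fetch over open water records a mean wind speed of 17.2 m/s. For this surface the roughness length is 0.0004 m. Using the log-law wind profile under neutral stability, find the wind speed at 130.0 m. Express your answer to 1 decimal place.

21.6 m/s

Log law: V(z) ∝ ln(z/z₀), so V₂/V₁ = ln(z₂/z₀) / ln(z₁/z₀).
ln(130.0/0.0004) = 12.6916, ln(10.0/0.0004) = 10.1266
V₂ = 17.2 × 12.6916/10.1266 = 17.2 × 1.2533 = 21.5565 m/s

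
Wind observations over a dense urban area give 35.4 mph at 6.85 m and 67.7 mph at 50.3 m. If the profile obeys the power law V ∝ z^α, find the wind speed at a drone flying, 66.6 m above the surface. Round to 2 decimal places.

First find α: α = ln(V₂/V₁)/ln(z₂/z₁) = ln(67.7/35.4)/ln(50.3/6.85) = 0.64837/1.99376 = 0.3252
Extrapolate from 50.3 m to 66.6 m: V₃ = 67.7 × (66.6/50.3)^0.3252 = 67.7 × 1.0956 = 74.1708 mph

74.17 mph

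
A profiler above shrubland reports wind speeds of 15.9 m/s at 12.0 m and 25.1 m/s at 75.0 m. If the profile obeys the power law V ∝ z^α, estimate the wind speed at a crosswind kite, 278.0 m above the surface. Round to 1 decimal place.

First find α: α = ln(V₂/V₁)/ln(z₂/z₁) = ln(25.1/15.9)/ln(75.0/12.0) = 0.45655/1.83258 = 0.2491
Extrapolate from 75.0 m to 278.0 m: V₃ = 25.1 × (278.0/75.0)^0.2491 = 25.1 × 1.3860 = 34.7876 m/s

34.8 m/s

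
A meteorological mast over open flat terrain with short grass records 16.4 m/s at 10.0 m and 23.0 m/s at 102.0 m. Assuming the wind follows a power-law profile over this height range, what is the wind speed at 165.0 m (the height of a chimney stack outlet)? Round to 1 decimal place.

24.7 m/s

First find α: α = ln(V₂/V₁)/ln(z₂/z₁) = ln(23.0/16.4)/ln(102.0/10.0) = 0.33821/2.32239 = 0.1456
Extrapolate from 102.0 m to 165.0 m: V₃ = 23.0 × (165.0/102.0)^0.1456 = 23.0 × 1.0726 = 24.6688 m/s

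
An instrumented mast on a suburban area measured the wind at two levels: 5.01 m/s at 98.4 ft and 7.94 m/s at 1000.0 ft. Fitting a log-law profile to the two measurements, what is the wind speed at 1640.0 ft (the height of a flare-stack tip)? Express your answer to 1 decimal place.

Log law: V ∝ ln(z/z₀). From the pair, with r = V₁/V₂ = 0.63098,
ln z₀ = (ln z₁ − r·ln z₂)/(1 − r) = (4.5890 − 0.63098×6.9078)/0.36902 = 0.6243 → z₀ = 1.867 ft
V₃ = V₁ · ln(z₃/z₀)/ln(z₁/z₀) = 5.01 × 6.7782/3.9648 = 8.5651 m/s

8.6 m/s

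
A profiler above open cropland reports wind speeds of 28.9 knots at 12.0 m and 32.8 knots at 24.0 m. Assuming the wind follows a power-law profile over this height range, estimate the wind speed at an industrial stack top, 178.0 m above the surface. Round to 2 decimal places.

First find α: α = ln(V₂/V₁)/ln(z₂/z₁) = ln(32.8/28.9)/ln(24.0/12.0) = 0.12659/0.69315 = 0.1826
Extrapolate from 24.0 m to 178.0 m: V₃ = 32.8 × (178.0/24.0)^0.1826 = 32.8 × 1.4419 = 47.2930 knots

47.29 knots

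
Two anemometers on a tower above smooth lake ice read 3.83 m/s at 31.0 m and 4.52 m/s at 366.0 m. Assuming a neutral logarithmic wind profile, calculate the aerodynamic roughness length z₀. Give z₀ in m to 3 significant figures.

Log law: V(z) ∝ ln(z/z₀). With r = V₁/V₂ = 3.83/4.52 = 0.84735,
r · ln(z₂/z₀) = ln(z₁/z₀) ⇒ ln z₀ = (ln z₁ − r·ln z₂)/(1 − r)
ln z₀ = (3.43399 − 0.84735×5.90263) / 0.15265 = -10.2688
z₀ = exp(-10.2688) = 0.00003470 m

z₀ ≈ 0.0000347 m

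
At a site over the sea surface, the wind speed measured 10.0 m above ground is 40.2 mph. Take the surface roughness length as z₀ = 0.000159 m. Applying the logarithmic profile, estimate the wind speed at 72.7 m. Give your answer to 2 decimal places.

Log law: V(z) ∝ ln(z/z₀), so V₂/V₁ = ln(z₂/z₀) / ln(z₁/z₀).
ln(72.7/0.000159) = 13.0329, ln(10.0/0.000159) = 11.0492
V₂ = 40.2 × 13.0329/11.0492 = 40.2 × 1.1795 = 47.4175 mph

47.42 mph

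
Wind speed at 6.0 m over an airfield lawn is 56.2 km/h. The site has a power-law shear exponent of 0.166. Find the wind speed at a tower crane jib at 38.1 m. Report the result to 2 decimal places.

76.38 km/h

Power-law profile: V₂ = V₁ · (z₂/z₁)^α
V₂ = 56.2 × (38.1/6.0)^0.166 = 56.2 × (6.3500)^0.166
    = 56.2 × 1.3591 = 76.3830 km/h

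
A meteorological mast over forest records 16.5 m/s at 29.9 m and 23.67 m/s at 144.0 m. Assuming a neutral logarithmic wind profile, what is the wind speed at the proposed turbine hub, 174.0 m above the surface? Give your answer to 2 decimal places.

Log law: V ∝ ln(z/z₀). From the pair, with r = V₁/V₂ = 0.69708,
ln z₀ = (ln z₁ − r·ln z₂)/(1 − r) = (3.3979 − 0.69708×4.9698)/0.30292 = -0.2196 → z₀ = 0.8028 m
V₃ = V₁ · ln(z₃/z₀)/ln(z₁/z₀) = 16.5 × 5.3787/3.6175 = 24.5332 m/s

24.53 m/s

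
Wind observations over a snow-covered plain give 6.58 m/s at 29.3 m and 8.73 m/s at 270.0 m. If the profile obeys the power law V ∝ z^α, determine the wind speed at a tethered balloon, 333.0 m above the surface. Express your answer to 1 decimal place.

First find α: α = ln(V₂/V₁)/ln(z₂/z₁) = ln(8.73/6.58)/ln(270.0/29.3) = 0.28273/2.22083 = 0.1273
Extrapolate from 270.0 m to 333.0 m: V₃ = 8.73 × (333.0/270.0)^0.1273 = 8.73 × 1.0271 = 8.9662 m/s

9.0 m/s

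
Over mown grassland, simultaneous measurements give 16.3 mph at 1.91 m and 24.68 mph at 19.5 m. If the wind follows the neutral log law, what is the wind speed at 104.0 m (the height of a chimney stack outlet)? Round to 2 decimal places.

30.72 mph

Log law: V ∝ ln(z/z₀). From the pair, with r = V₁/V₂ = 0.66045,
ln z₀ = (ln z₁ − r·ln z₂)/(1 − r) = (0.6471 − 0.66045×2.9704)/0.33955 = -3.8720 → z₀ = 0.02082 m
V₃ = V₁ · ln(z₃/z₀)/ln(z₁/z₀) = 16.3 × 8.5164/4.5191 = 30.7179 mph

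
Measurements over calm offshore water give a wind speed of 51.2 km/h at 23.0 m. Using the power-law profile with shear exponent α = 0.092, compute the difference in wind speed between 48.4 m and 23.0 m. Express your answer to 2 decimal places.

3.63 km/h

Power law: V₂ = V₁ · (z₂/z₁)^α = 51.2 × (2.1043)^0.092 = 54.8273 km/h
ΔV = 54.8273 − 51.2 = 3.6273 km/h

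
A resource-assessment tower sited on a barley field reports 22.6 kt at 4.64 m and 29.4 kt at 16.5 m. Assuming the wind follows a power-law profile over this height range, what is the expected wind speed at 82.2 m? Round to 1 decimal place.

41.0 kt

First find α: α = ln(V₂/V₁)/ln(z₂/z₁) = ln(29.4/22.6)/ln(16.5/4.64) = 0.26304/1.26865 = 0.2073
Extrapolate from 16.5 m to 82.2 m: V₃ = 29.4 × (82.2/16.5)^0.2073 = 29.4 × 1.3951 = 41.0153 kt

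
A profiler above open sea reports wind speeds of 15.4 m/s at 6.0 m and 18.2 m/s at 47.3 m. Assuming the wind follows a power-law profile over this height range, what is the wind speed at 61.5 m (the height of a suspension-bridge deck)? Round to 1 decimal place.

First find α: α = ln(V₂/V₁)/ln(z₂/z₁) = ln(18.2/15.4)/ln(47.3/6.0) = 0.16705/2.06475 = 0.0809
Extrapolate from 47.3 m to 61.5 m: V₃ = 18.2 × (61.5/47.3)^0.0809 = 18.2 × 1.0215 = 18.5907 m/s

18.6 m/s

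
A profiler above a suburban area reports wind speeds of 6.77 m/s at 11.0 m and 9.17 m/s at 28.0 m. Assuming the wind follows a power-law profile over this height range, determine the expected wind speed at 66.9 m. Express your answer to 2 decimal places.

12.17 m/s

First find α: α = ln(V₂/V₁)/ln(z₂/z₁) = ln(9.17/6.77)/ln(28.0/11.0) = 0.30344/0.93431 = 0.3248
Extrapolate from 28.0 m to 66.9 m: V₃ = 9.17 × (66.9/28.0)^0.3248 = 9.17 × 1.3269 = 12.1680 m/s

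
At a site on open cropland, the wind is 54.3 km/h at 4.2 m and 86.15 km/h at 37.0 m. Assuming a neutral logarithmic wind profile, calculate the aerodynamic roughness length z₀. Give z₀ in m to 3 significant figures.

z₀ ≈ 0.103 m

Log law: V(z) ∝ ln(z/z₀). With r = V₁/V₂ = 54.3/86.15 = 0.63030,
r · ln(z₂/z₀) = ln(z₁/z₀) ⇒ ln z₀ = (ln z₁ − r·ln z₂)/(1 − r)
ln z₀ = (1.43508 − 0.63030×3.61092) / 0.36970 = -2.2744
z₀ = exp(-2.2744) = 0.1029 m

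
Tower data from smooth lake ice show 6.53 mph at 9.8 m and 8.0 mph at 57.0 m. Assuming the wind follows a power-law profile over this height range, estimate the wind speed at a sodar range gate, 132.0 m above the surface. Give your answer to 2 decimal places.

First find α: α = ln(V₂/V₁)/ln(z₂/z₁) = ln(8.0/6.53)/ln(57.0/9.8) = 0.20303/1.76067 = 0.1153
Extrapolate from 57.0 m to 132.0 m: V₃ = 8.0 × (132.0/57.0)^0.1153 = 8.0 × 1.1017 = 8.8134 mph

8.81 mph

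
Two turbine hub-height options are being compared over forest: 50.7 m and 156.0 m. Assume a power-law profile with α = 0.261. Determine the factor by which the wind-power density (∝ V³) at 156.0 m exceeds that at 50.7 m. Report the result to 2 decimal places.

2.41

Speed ratio: V_B/V_A = (z_B/z_A)^α = (156.0/50.7)^0.261 = (3.0769)^0.261 = 1.34091
Power-density ratio: P_B/P_A = (V_B/V_A)³ = (1.34091)³ = 2.41099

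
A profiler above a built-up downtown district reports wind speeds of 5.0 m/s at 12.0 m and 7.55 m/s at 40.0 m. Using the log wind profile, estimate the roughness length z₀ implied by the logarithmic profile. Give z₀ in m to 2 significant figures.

z₀ ≈ 1.1 m

Log law: V(z) ∝ ln(z/z₀). With r = V₁/V₂ = 5.0/7.55 = 0.66225,
r · ln(z₂/z₀) = ln(z₁/z₀) ⇒ ln z₀ = (ln z₁ − r·ln z₂)/(1 − r)
ln z₀ = (2.48491 − 0.66225×3.68888) / 0.33775 = 0.1242
z₀ = exp(0.1242) = 1.132 m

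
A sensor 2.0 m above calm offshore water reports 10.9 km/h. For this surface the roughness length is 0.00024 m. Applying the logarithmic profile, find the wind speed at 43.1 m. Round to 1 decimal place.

14.6 km/h

Log law: V(z) ∝ ln(z/z₀), so V₂/V₁ = ln(z₂/z₀) / ln(z₁/z₀).
ln(43.1/0.00024) = 12.0984, ln(2.0/0.00024) = 9.0280
V₂ = 10.9 × 12.0984/9.0280 = 10.9 × 1.3401 = 14.6070 km/h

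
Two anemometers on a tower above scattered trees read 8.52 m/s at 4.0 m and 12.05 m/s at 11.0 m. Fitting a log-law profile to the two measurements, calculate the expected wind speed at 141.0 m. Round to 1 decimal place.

21.0 m/s

Log law: V ∝ ln(z/z₀). From the pair, with r = V₁/V₂ = 0.70705,
ln z₀ = (ln z₁ − r·ln z₂)/(1 − r) = (1.3863 − 0.70705×2.3979)/0.29295 = -1.0553 → z₀ = 0.3481 m
V₃ = V₁ · ln(z₃/z₀)/ln(z₁/z₀) = 8.52 × 6.0041/2.4416 = 20.9513 m/s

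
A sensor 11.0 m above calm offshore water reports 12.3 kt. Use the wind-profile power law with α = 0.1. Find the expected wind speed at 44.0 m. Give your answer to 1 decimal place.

14.1 kt

Power-law profile: V₂ = V₁ · (z₂/z₁)^α
V₂ = 12.3 × (44.0/11.0)^0.1 = 12.3 × (4.0000)^0.1
    = 12.3 × 1.1487 = 14.1290 kt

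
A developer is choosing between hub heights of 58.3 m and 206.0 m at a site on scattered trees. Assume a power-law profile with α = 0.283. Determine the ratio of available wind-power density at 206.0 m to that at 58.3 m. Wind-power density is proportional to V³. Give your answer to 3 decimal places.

Speed ratio: V_B/V_A = (z_B/z_A)^α = (206.0/58.3)^0.283 = (3.5334)^0.283 = 1.42936
Power-density ratio: P_B/P_A = (V_B/V_A)³ = (1.42936)³ = 2.92025

2.920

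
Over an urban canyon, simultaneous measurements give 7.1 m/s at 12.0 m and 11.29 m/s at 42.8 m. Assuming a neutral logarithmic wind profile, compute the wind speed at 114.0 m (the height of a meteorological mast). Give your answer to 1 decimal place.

14.5 m/s

Log law: V ∝ ln(z/z₀). From the pair, with r = V₁/V₂ = 0.62888,
ln z₀ = (ln z₁ − r·ln z₂)/(1 − r) = (2.4849 − 0.62888×3.7565)/0.37112 = 0.3301 → z₀ = 1.391 m
V₃ = V₁ · ln(z₃/z₀)/ln(z₁/z₀) = 7.1 × 4.4061/2.1548 = 14.5180 m/s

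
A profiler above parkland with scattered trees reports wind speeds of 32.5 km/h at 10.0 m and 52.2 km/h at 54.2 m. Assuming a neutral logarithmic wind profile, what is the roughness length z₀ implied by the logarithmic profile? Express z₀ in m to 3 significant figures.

z₀ ≈ 0.615 m

Log law: V(z) ∝ ln(z/z₀). With r = V₁/V₂ = 32.5/52.2 = 0.62261,
r · ln(z₂/z₀) = ln(z₁/z₀) ⇒ ln z₀ = (ln z₁ − r·ln z₂)/(1 − r)
ln z₀ = (2.30259 − 0.62261×3.99268) / 0.37739 = -0.4856
z₀ = exp(-0.4856) = 0.6153 m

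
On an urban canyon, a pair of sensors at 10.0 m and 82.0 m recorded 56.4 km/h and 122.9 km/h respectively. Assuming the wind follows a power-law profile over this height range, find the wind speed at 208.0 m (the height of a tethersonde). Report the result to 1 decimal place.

First find α: α = ln(V₂/V₁)/ln(z₂/z₁) = ln(122.9/56.4)/ln(82.0/10.0) = 0.77890/2.10413 = 0.3702
Extrapolate from 82.0 m to 208.0 m: V₃ = 122.9 × (208.0/82.0)^0.3702 = 122.9 × 1.4114 = 173.4585 km/h

173.5 km/h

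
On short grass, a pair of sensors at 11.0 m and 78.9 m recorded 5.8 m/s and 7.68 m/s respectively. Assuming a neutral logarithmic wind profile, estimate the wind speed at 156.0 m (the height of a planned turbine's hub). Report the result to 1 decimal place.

Log law: V ∝ ln(z/z₀). From the pair, with r = V₁/V₂ = 0.75521,
ln z₀ = (ln z₁ − r·ln z₂)/(1 − r) = (2.3979 − 0.75521×4.3682)/0.24479 = -3.6806 → z₀ = 0.02521 m
V₃ = V₁ · ln(z₃/z₀)/ln(z₁/z₀) = 5.8 × 8.7305/6.0785 = 8.3304 m/s

8.3 m/s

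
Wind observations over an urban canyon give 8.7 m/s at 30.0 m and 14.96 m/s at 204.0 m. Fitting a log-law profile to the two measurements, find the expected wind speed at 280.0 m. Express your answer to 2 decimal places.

Log law: V ∝ ln(z/z₀). From the pair, with r = V₁/V₂ = 0.58155,
ln z₀ = (ln z₁ − r·ln z₂)/(1 − r) = (3.4012 − 0.58155×5.3181)/0.41845 = 0.7371 → z₀ = 2.090 m
V₃ = V₁ · ln(z₃/z₀)/ln(z₁/z₀) = 8.7 × 4.8977/2.6641 = 15.9941 m/s

15.99 m/s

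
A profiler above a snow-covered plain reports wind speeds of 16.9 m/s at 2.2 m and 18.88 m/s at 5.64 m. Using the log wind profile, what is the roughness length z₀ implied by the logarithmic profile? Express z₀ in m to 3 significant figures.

Log law: V(z) ∝ ln(z/z₀). With r = V₁/V₂ = 16.9/18.88 = 0.89513,
r · ln(z₂/z₀) = ln(z₁/z₀) ⇒ ln z₀ = (ln z₁ − r·ln z₂)/(1 − r)
ln z₀ = (0.78846 − 0.89513×1.72988) / 0.10487 = -7.2470
z₀ = exp(-7.2470) = 0.0007123 m

z₀ ≈ 0.000712 m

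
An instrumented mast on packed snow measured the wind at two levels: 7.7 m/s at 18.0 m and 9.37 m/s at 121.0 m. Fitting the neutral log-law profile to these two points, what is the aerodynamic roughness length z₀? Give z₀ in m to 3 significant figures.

Log law: V(z) ∝ ln(z/z₀). With r = V₁/V₂ = 7.7/9.37 = 0.82177,
r · ln(z₂/z₀) = ln(z₁/z₀) ⇒ ln z₀ = (ln z₁ − r·ln z₂)/(1 − r)
ln z₀ = (2.89037 − 0.82177×4.79579) / 0.17823 = -5.8951
z₀ = exp(-5.8951) = 0.002753 m

z₀ ≈ 0.00275 m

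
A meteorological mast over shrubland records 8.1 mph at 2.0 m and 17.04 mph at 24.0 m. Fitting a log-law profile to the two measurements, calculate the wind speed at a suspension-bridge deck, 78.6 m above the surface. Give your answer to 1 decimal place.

21.3 mph

Log law: V ∝ ln(z/z₀). From the pair, with r = V₁/V₂ = 0.47535,
ln z₀ = (ln z₁ − r·ln z₂)/(1 − r) = (0.6931 − 0.47535×3.1781)/0.52465 = -1.5583 → z₀ = 0.2105 m
V₃ = V₁ · ln(z₃/z₀)/ln(z₁/z₀) = 8.1 × 5.9227/2.2514 = 21.3080 mph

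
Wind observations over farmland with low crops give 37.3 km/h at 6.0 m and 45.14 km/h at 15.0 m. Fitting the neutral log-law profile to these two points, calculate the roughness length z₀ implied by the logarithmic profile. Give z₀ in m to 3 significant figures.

Log law: V(z) ∝ ln(z/z₀). With r = V₁/V₂ = 37.3/45.14 = 0.82632,
r · ln(z₂/z₀) = ln(z₁/z₀) ⇒ ln z₀ = (ln z₁ − r·ln z₂)/(1 − r)
ln z₀ = (1.79176 − 0.82632×2.70805) / 0.17368 = -2.5676
z₀ = exp(-2.5676) = 0.07672 m

z₀ ≈ 0.0767 m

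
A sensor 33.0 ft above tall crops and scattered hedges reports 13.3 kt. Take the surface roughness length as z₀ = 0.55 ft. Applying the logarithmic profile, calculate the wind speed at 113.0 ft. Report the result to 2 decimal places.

17.30 kt

Log law: V(z) ∝ ln(z/z₀), so V₂/V₁ = ln(z₂/z₀) / ln(z₁/z₀).
ln(113.0/0.55) = 5.3252, ln(33.0/0.55) = 4.0943
V₂ = 13.3 × 5.3252/4.0943 = 13.3 × 1.3006 = 17.2984 kt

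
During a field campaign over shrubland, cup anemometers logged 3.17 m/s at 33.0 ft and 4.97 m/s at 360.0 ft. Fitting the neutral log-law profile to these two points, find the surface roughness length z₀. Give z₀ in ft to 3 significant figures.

Log law: V(z) ∝ ln(z/z₀). With r = V₁/V₂ = 3.17/4.97 = 0.63783,
r · ln(z₂/z₀) = ln(z₁/z₀) ⇒ ln z₀ = (ln z₁ − r·ln z₂)/(1 − r)
ln z₀ = (3.49651 − 0.63783×5.88610) / 0.36217 = -0.7118
z₀ = exp(-0.7118) = 0.4907 ft

z₀ ≈ 0.491 ft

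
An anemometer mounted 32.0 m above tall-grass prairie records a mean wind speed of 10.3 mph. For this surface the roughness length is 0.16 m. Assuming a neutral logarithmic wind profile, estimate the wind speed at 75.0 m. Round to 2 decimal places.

11.96 mph

Log law: V(z) ∝ ln(z/z₀), so V₂/V₁ = ln(z₂/z₀) / ln(z₁/z₀).
ln(75.0/0.16) = 6.1501, ln(32.0/0.16) = 5.2983
V₂ = 10.3 × 6.1501/5.2983 = 10.3 × 1.1608 = 11.9558 mph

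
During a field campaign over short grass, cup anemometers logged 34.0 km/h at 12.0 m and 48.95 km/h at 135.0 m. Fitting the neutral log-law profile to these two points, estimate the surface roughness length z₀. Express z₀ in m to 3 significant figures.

Log law: V(z) ∝ ln(z/z₀). With r = V₁/V₂ = 34.0/48.95 = 0.69459,
r · ln(z₂/z₀) = ln(z₁/z₀) ⇒ ln z₀ = (ln z₁ − r·ln z₂)/(1 − r)
ln z₀ = (2.48491 − 0.69459×4.90527) / 0.30541 = -3.0196
z₀ = exp(-3.0196) = 0.04882 m

z₀ ≈ 0.0488 m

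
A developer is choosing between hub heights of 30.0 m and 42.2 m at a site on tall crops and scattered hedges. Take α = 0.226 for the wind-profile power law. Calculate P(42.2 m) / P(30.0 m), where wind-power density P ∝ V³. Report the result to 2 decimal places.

1.26

Speed ratio: V_B/V_A = (z_B/z_A)^α = (42.2/30.0)^0.226 = (1.4067)^0.226 = 1.08017
Power-density ratio: P_B/P_A = (V_B/V_A)³ = (1.08017)³ = 1.26030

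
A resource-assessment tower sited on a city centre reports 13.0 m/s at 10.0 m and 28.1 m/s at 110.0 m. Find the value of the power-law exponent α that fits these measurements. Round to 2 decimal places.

Power law: V₂/V₁ = (z₂/z₁)^α ⇒ α = ln(V₂/V₁) / ln(z₂/z₁)
α = ln(28.1/13.0) / ln(110.0/10.0) = ln(2.1615) / ln(11.0000)
  = 0.77082 / 2.39790 = 0.32146

α ≈ 0.32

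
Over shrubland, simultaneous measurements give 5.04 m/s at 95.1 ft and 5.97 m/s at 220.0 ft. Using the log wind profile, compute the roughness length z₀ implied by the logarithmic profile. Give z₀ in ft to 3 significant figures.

z₀ ≈ 1.01 ft

Log law: V(z) ∝ ln(z/z₀). With r = V₁/V₂ = 5.04/5.97 = 0.84422,
r · ln(z₂/z₀) = ln(z₁/z₀) ⇒ ln z₀ = (ln z₁ − r·ln z₂)/(1 − r)
ln z₀ = (4.55493 − 0.84422×5.39363) / 0.15578 = 0.0097
z₀ = exp(0.0097) = 1.010 ft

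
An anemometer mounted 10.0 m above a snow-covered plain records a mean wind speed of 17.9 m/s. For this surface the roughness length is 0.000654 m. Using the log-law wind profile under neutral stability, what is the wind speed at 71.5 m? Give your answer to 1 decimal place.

Log law: V(z) ∝ ln(z/z₀), so V₂/V₁ = ln(z₂/z₀) / ln(z₁/z₀).
ln(71.5/0.000654) = 11.6021, ln(10.0/0.000654) = 9.6350
V₂ = 17.9 × 11.6021/9.6350 = 17.9 × 1.2042 = 21.5545 m/s

21.6 m/s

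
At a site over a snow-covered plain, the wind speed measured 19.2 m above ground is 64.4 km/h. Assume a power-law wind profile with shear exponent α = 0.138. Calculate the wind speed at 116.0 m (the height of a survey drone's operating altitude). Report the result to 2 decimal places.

Power-law profile: V₂ = V₁ · (z₂/z₁)^α
V₂ = 64.4 × (116.0/19.2)^0.138 = 64.4 × (6.0417)^0.138
    = 64.4 × 1.2817 = 82.5440 km/h

82.54 km/h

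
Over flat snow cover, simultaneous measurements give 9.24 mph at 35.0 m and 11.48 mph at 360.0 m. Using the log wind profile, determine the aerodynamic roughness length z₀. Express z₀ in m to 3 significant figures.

Log law: V(z) ∝ ln(z/z₀). With r = V₁/V₂ = 9.24/11.48 = 0.80488,
r · ln(z₂/z₀) = ln(z₁/z₀) ⇒ ln z₀ = (ln z₁ − r·ln z₂)/(1 − r)
ln z₀ = (3.55535 − 0.80488×5.88610) / 0.19512 = -6.0590
z₀ = exp(-6.0590) = 0.002337 m

z₀ ≈ 0.00234 m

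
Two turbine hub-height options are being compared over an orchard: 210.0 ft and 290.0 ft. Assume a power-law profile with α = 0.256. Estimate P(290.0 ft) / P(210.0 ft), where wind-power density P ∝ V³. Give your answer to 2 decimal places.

Speed ratio: V_B/V_A = (z_B/z_A)^α = (290.0/210.0)^0.256 = (1.3810)^0.256 = 1.08614
Power-density ratio: P_B/P_A = (V_B/V_A)³ = (1.08614)³ = 1.28132

1.28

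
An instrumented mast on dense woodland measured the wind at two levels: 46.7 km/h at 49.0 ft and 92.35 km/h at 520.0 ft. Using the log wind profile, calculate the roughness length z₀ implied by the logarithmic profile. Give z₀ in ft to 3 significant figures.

Log law: V(z) ∝ ln(z/z₀). With r = V₁/V₂ = 46.7/92.35 = 0.50568,
r · ln(z₂/z₀) = ln(z₁/z₀) ⇒ ln z₀ = (ln z₁ − r·ln z₂)/(1 − r)
ln z₀ = (3.89182 − 0.50568×6.25383) / 0.49432 = 1.4755
z₀ = exp(1.4755) = 4.373 ft

z₀ ≈ 4.37 ft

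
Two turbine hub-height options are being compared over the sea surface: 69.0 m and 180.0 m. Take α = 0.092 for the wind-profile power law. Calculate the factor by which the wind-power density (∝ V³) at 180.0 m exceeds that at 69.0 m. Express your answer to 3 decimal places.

Speed ratio: V_B/V_A = (z_B/z_A)^α = (180.0/69.0)^0.092 = (2.6087)^0.092 = 1.09222
Power-density ratio: P_B/P_A = (V_B/V_A)³ = (1.09222)³ = 1.30297

1.303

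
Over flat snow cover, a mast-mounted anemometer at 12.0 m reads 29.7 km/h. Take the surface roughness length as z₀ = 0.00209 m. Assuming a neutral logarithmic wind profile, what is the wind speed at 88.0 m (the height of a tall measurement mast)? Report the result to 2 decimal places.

36.54 km/h

Log law: V(z) ∝ ln(z/z₀), so V₂/V₁ = ln(z₂/z₀) / ln(z₁/z₀).
ln(88.0/0.00209) = 10.6479, ln(12.0/0.00209) = 8.6555
V₂ = 29.7 × 10.6479/8.6555 = 29.7 × 1.2302 = 36.5367 km/h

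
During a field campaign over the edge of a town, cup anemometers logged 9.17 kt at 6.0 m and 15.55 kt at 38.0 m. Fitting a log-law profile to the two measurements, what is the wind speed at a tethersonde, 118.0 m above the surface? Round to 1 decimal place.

19.5 kt

Log law: V ∝ ln(z/z₀). From the pair, with r = V₁/V₂ = 0.58971,
ln z₀ = (ln z₁ − r·ln z₂)/(1 − r) = (1.7918 − 0.58971×3.6376)/0.41029 = -0.8613 → z₀ = 0.4226 m
V₃ = V₁ · ln(z₃/z₀)/ln(z₁/z₀) = 9.17 × 5.6319/2.6530 = 19.4665 kt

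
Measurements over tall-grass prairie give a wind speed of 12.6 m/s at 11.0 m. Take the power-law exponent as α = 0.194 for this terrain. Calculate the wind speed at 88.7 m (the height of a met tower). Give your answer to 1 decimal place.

18.9 m/s

Power-law profile: V₂ = V₁ · (z₂/z₁)^α
V₂ = 12.6 × (88.7/11.0)^0.194 = 12.6 × (8.0636)^0.194
    = 12.6 × 1.4992 = 18.8902 m/s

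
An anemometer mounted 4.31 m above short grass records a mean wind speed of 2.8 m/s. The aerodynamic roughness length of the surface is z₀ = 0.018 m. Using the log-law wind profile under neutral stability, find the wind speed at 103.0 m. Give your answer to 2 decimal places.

Log law: V(z) ∝ ln(z/z₀), so V₂/V₁ = ln(z₂/z₀) / ln(z₁/z₀).
ln(103.0/0.018) = 8.6521, ln(4.31/0.018) = 5.4783
V₂ = 2.8 × 8.6521/5.4783 = 2.8 × 1.5793 = 4.4221 m/s

4.42 m/s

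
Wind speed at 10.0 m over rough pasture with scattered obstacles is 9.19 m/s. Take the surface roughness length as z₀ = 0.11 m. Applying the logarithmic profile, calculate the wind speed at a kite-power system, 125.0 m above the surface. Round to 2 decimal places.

14.34 m/s

Log law: V(z) ∝ ln(z/z₀), so V₂/V₁ = ln(z₂/z₀) / ln(z₁/z₀).
ln(125.0/0.11) = 7.0356, ln(10.0/0.11) = 4.5099
V₂ = 9.19 × 7.0356/4.5099 = 9.19 × 1.5600 = 14.3368 m/s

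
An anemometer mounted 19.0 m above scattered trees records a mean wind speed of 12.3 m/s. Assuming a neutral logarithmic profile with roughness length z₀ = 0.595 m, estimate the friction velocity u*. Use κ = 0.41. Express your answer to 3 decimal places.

u* ≈ 1.456 m/s

Log law: V(z) = (u*/κ) · ln(z/z₀) ⇒ u* = κ · V / ln(z/z₀)
u* = 0.41 × 12.3 / ln(19.0/0.595) = 0.41 × 12.3 / 3.4636
   = 5.0430 / 3.4636 = 1.4560 m/s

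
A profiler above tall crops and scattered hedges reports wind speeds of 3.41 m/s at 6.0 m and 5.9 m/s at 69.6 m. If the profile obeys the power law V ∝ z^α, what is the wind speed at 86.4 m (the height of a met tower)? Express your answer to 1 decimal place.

6.2 m/s

First find α: α = ln(V₂/V₁)/ln(z₂/z₁) = ln(5.9/3.41)/ln(69.6/6.0) = 0.54824/2.45101 = 0.2237
Extrapolate from 69.6 m to 86.4 m: V₃ = 5.9 × (86.4/69.6)^0.2237 = 5.9 × 1.0496 = 6.1924 m/s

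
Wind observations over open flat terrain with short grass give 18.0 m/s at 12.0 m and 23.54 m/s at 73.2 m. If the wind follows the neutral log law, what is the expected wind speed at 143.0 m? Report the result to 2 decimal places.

Log law: V ∝ ln(z/z₀). From the pair, with r = V₁/V₂ = 0.76466,
ln z₀ = (ln z₁ − r·ln z₂)/(1 − r) = (2.4849 − 0.76466×4.2932)/0.23534 = -3.3904 → z₀ = 0.03370 m
V₃ = V₁ · ln(z₃/z₀)/ln(z₁/z₀) = 18.0 × 8.3532/5.8753 = 25.5916 m/s

25.59 m/s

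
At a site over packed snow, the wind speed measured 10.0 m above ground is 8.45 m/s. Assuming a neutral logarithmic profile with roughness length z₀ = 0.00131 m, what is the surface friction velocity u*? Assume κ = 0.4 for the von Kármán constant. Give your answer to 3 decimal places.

u* ≈ 0.378 m/s

Log law: V(z) = (u*/κ) · ln(z/z₀) ⇒ u* = κ · V / ln(z/z₀)
u* = 0.4 × 8.45 / ln(10.0/0.00131) = 0.4 × 8.45 / 8.9403
   = 3.3800 / 8.9403 = 0.3781 m/s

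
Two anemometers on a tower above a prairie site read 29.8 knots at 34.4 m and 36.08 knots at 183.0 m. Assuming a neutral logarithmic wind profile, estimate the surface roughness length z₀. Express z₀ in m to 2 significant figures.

Log law: V(z) ∝ ln(z/z₀). With r = V₁/V₂ = 29.8/36.08 = 0.82594,
r · ln(z₂/z₀) = ln(z₁/z₀) ⇒ ln z₀ = (ln z₁ − r·ln z₂)/(1 − r)
ln z₀ = (3.53806 − 0.82594×5.20949) / 0.17406 = -4.3932
z₀ = exp(-4.3932) = 0.01236 m

z₀ ≈ 0.012 m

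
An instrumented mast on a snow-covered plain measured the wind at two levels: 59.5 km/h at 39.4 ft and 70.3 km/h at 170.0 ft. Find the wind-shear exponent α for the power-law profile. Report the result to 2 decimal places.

Power law: V₂/V₁ = (z₂/z₁)^α ⇒ α = ln(V₂/V₁) / ln(z₂/z₁)
α = ln(70.3/59.5) / ln(170.0/39.4) = ln(1.1815) / ln(4.3147)
  = 0.16680 / 1.46203 = 0.11408

α ≈ 0.11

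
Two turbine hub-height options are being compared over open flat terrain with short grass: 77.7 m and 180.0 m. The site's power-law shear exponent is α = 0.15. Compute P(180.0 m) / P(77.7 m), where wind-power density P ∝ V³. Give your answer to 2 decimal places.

1.46

Speed ratio: V_B/V_A = (z_B/z_A)^α = (180.0/77.7)^0.15 = (2.3166)^0.15 = 1.13430
Power-density ratio: P_B/P_A = (V_B/V_A)³ = (1.13430)³ = 1.45943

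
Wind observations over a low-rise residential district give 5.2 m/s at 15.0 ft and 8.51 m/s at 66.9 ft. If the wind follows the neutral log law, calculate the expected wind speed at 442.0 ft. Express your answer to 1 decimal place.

Log law: V ∝ ln(z/z₀). From the pair, with r = V₁/V₂ = 0.61105,
ln z₀ = (ln z₁ − r·ln z₂)/(1 − r) = (2.7081 − 0.61105×4.2032)/0.38895 = 0.3592 → z₀ = 1.432 ft
V₃ = V₁ · ln(z₃/z₀)/ln(z₁/z₀) = 5.2 × 5.7321/2.3489 = 12.6900 m/s

12.7 m/s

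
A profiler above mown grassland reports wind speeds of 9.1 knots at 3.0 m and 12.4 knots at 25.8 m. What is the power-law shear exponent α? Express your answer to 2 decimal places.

α ≈ 0.14

Power law: V₂/V₁ = (z₂/z₁)^α ⇒ α = ln(V₂/V₁) / ln(z₂/z₁)
α = ln(12.4/9.1) / ln(25.8/3.0) = ln(1.3626) / ln(8.6000)
  = 0.30942 / 2.15176 = 0.14380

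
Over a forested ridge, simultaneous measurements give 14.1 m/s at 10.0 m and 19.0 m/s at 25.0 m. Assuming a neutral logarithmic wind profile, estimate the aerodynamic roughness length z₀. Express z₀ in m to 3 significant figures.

z₀ ≈ 0.716 m

Log law: V(z) ∝ ln(z/z₀). With r = V₁/V₂ = 14.1/19.0 = 0.74211,
r · ln(z₂/z₀) = ln(z₁/z₀) ⇒ ln z₀ = (ln z₁ − r·ln z₂)/(1 − r)
ln z₀ = (2.30259 − 0.74211×3.21888) / 0.25789 = -0.3341
z₀ = exp(-0.3341) = 0.7160 m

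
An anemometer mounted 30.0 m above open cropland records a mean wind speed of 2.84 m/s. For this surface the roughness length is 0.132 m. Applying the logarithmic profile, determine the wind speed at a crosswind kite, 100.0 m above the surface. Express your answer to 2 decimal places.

3.47 m/s

Log law: V(z) ∝ ln(z/z₀), so V₂/V₁ = ln(z₂/z₀) / ln(z₁/z₀).
ln(100.0/0.132) = 6.6301, ln(30.0/0.132) = 5.4262
V₂ = 2.84 × 6.6301/5.4262 = 2.84 × 1.2219 = 3.4701 m/s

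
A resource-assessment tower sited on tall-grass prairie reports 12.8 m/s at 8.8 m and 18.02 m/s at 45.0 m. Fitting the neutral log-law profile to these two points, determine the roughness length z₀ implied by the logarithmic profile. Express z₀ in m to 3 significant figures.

Log law: V(z) ∝ ln(z/z₀). With r = V₁/V₂ = 12.8/18.02 = 0.71032,
r · ln(z₂/z₀) = ln(z₁/z₀) ⇒ ln z₀ = (ln z₁ − r·ln z₂)/(1 − r)
ln z₀ = (2.17475 − 0.71032×3.80666) / 0.28968 = -1.8269
z₀ = exp(-1.8269) = 0.1609 m

z₀ ≈ 0.161 m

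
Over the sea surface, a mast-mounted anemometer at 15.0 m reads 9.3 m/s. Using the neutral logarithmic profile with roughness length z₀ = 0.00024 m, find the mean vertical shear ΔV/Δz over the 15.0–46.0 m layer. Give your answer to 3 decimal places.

0.030 m/s/m

Log law: V₂ = V₁ · ln(z₂/z₀)/ln(z₁/z₀) = 9.3 × 12.1635/11.0429 = 10.2437 m/s
ΔV/Δz = (10.2437 − 9.3)/(46.0 − 15.0) = 0.9437/31.0000 = 0.03044 m/s/m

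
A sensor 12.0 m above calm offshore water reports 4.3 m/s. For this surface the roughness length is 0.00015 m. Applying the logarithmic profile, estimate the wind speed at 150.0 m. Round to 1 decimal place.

Log law: V(z) ∝ ln(z/z₀), so V₂/V₁ = ln(z₂/z₀) / ln(z₁/z₀).
ln(150.0/0.00015) = 13.8155, ln(12.0/0.00015) = 11.2898
V₂ = 4.3 × 13.8155/11.2898 = 4.3 × 1.2237 = 5.2620 m/s

5.3 m/s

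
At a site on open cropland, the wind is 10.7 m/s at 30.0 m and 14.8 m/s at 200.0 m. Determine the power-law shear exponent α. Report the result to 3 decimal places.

α ≈ 0.171

Power law: V₂/V₁ = (z₂/z₁)^α ⇒ α = ln(V₂/V₁) / ln(z₂/z₁)
α = ln(14.8/10.7) / ln(200.0/30.0) = ln(1.3832) / ln(6.6667)
  = 0.32438 / 1.89712 = 0.17099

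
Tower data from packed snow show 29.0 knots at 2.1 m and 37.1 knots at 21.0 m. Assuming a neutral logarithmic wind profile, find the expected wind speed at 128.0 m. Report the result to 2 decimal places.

Log law: V ∝ ln(z/z₀). From the pair, with r = V₁/V₂ = 0.78167,
ln z₀ = (ln z₁ − r·ln z₂)/(1 − r) = (0.7419 − 0.78167×3.0445)/0.21833 = -7.5019 → z₀ = 0.0005520 m
V₃ = V₁ · ln(z₃/z₀)/ln(z₁/z₀) = 29.0 × 12.3539/8.2438 = 43.4584 knots

43.46 knots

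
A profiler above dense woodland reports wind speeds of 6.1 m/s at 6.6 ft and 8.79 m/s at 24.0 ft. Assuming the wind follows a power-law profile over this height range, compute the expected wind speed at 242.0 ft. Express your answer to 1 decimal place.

First find α: α = ln(V₂/V₁)/ln(z₂/z₁) = ln(8.79/6.1)/ln(24.0/6.6) = 0.36533/1.29098 = 0.2830
Extrapolate from 24.0 ft to 242.0 ft: V₃ = 8.79 × (242.0/24.0)^0.2830 = 8.79 × 1.9231 = 16.9041 m/s

16.9 m/s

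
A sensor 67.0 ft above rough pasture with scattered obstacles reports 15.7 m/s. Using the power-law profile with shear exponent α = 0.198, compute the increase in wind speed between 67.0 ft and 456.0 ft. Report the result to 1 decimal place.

Power law: V₂ = V₁ · (z₂/z₁)^α = 15.7 × (6.8060)^0.198 = 22.9515 m/s
ΔV = 22.9515 − 15.7 = 7.2515 m/s

7.3 m/s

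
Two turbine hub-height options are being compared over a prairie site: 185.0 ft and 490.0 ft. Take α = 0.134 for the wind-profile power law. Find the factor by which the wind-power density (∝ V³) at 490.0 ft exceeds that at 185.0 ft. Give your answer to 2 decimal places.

Speed ratio: V_B/V_A = (z_B/z_A)^α = (490.0/185.0)^0.134 = (2.6486)^0.134 = 1.13942
Power-density ratio: P_B/P_A = (V_B/V_A)³ = (1.13942)³ = 1.47930

1.48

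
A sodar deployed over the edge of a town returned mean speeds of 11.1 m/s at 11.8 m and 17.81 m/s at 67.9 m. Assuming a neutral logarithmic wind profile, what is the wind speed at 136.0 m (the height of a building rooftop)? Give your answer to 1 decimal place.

Log law: V ∝ ln(z/z₀). From the pair, with r = V₁/V₂ = 0.62325,
ln z₀ = (ln z₁ − r·ln z₂)/(1 − r) = (2.4681 − 0.62325×4.2180)/0.37675 = -0.4267 → z₀ = 0.6526 m
V₃ = V₁ · ln(z₃/z₀)/ln(z₁/z₀) = 11.1 × 5.3394/2.8948 = 20.4735 m/s

20.5 m/s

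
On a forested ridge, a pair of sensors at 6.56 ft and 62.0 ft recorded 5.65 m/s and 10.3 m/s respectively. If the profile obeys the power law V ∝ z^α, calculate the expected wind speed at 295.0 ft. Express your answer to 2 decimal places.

15.63 m/s

First find α: α = ln(V₂/V₁)/ln(z₂/z₁) = ln(10.3/5.65)/ln(62.0/6.56) = 0.60049/2.24614 = 0.2673
Extrapolate from 62.0 ft to 295.0 ft: V₃ = 10.3 × (295.0/62.0)^0.2673 = 10.3 × 1.5174 = 15.6294 m/s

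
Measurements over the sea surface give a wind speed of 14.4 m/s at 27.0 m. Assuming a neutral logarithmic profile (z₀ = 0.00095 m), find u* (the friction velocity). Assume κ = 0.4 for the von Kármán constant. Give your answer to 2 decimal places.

Log law: V(z) = (u*/κ) · ln(z/z₀) ⇒ u* = κ · V / ln(z/z₀)
u* = 0.4 × 14.4 / ln(27.0/0.00095) = 0.4 × 14.4 / 10.2549
   = 5.7600 / 10.2549 = 0.5617 m/s

u* ≈ 0.56 m/s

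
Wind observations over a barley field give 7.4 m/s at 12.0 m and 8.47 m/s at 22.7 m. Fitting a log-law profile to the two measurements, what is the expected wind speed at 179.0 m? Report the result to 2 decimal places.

11.94 m/s

Log law: V ∝ ln(z/z₀). From the pair, with r = V₁/V₂ = 0.87367,
ln z₀ = (ln z₁ − r·ln z₂)/(1 − r) = (2.4849 − 0.87367×3.1224)/0.12633 = -1.9237 → z₀ = 0.1461 m
V₃ = V₁ · ln(z₃/z₀)/ln(z₁/z₀) = 7.4 × 7.1111/4.4086 = 11.9362 m/s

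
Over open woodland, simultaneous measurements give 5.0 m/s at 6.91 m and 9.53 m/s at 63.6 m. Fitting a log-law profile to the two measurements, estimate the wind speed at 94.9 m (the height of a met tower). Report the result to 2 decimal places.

Log law: V ∝ ln(z/z₀). From the pair, with r = V₁/V₂ = 0.52466,
ln z₀ = (ln z₁ − r·ln z₂)/(1 − r) = (1.9330 − 0.52466×4.1526)/0.47534 = -0.5170 → z₀ = 0.5963 m
V₃ = V₁ · ln(z₃/z₀)/ln(z₁/z₀) = 5.0 × 5.0698/2.4499 = 10.3468 m/s

10.35 m/s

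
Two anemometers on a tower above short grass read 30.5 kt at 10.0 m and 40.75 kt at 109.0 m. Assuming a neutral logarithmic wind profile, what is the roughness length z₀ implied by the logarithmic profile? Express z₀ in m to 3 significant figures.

z₀ ≈ 0.00819 m

Log law: V(z) ∝ ln(z/z₀). With r = V₁/V₂ = 30.5/40.75 = 0.74847,
r · ln(z₂/z₀) = ln(z₁/z₀) ⇒ ln z₀ = (ln z₁ − r·ln z₂)/(1 − r)
ln z₀ = (2.30259 − 0.74847×4.69135) / 0.25153 = -4.8054
z₀ = exp(-4.8054) = 0.008185 m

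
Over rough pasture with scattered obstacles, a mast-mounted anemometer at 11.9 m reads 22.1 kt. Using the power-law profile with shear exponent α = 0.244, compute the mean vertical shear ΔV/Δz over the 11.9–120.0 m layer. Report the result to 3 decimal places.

Power law: V₂ = V₁ · (z₂/z₁)^α = 22.1 × (10.0840)^0.244 = 38.8400 kt
ΔV/Δz = (38.8400 − 22.1)/(120.0 − 11.9) = 16.7400/108.1000 = 0.15486 kt/m

0.155 kt/m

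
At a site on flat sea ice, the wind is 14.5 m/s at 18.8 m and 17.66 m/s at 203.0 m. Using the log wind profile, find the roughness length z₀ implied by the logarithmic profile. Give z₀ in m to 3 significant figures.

Log law: V(z) ∝ ln(z/z₀). With r = V₁/V₂ = 14.5/17.66 = 0.82106,
r · ln(z₂/z₀) = ln(z₁/z₀) ⇒ ln z₀ = (ln z₁ − r·ln z₂)/(1 − r)
ln z₀ = (2.93386 − 0.82106×5.31321) / 0.17894 = -7.9840
z₀ = exp(-7.9840) = 0.0003409 m

z₀ ≈ 0.000341 m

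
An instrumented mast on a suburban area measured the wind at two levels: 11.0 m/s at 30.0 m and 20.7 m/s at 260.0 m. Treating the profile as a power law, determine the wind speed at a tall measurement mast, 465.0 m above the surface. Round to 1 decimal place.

24.5 m/s

First find α: α = ln(V₂/V₁)/ln(z₂/z₁) = ln(20.7/11.0)/ln(260.0/30.0) = 0.63224/2.15948 = 0.2928
Extrapolate from 260.0 m to 465.0 m: V₃ = 20.7 × (465.0/260.0)^0.2928 = 20.7 × 1.1855 = 24.5408 m/s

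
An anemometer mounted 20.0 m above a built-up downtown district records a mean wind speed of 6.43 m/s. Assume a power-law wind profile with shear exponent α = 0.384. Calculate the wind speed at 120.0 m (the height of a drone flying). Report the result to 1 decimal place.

12.8 m/s

Power-law profile: V₂ = V₁ · (z₂/z₁)^α
V₂ = 6.43 × (120.0/20.0)^0.384 = 6.43 × (6.0000)^0.384
    = 6.43 × 1.9898 = 12.7944 m/s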